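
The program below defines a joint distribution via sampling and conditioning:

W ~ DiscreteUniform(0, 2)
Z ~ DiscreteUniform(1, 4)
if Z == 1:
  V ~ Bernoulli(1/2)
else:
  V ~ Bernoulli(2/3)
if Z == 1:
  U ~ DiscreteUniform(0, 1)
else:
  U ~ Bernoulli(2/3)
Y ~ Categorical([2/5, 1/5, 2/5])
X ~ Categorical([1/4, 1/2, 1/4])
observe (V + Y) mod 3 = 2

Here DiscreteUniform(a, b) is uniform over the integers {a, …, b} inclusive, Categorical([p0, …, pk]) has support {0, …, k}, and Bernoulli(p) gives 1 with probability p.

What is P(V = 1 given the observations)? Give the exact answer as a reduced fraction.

Enumerate traces; 144 have nonzero weight after conditioning:
  (W=0, Z=1, V=0, U=0, Y=2, X=0) weight 1/480
  (W=0, Z=1, V=0, U=0, Y=2, X=1) weight 1/240
  (W=0, Z=1, V=0, U=0, Y=2, X=2) weight 1/480
  (W=0, Z=1, V=0, U=1, Y=2, X=0) weight 1/480
  (W=0, Z=1, V=0, U=1, Y=2, X=1) weight 1/240
  (W=0, Z=1, V=0, U=1, Y=2, X=2) weight 1/480
  (W=0, Z=1, V=1, U=0, Y=1, X=0) weight 1/960
  (W=0, Z=1, V=1, U=0, Y=1, X=1) weight 1/480
  … 136 more
Group by V:
  weight(V=0) = 3/20
  weight(V=1) = 1/8
Total weight = 3/20 + 1/8 = 11/40
P(V=0 | obs) = 3/20 / 11/40 = 6/11
P(V=1 | obs) = 1/8 / 11/40 = 5/11

P(V = 1 | obs) = 5/11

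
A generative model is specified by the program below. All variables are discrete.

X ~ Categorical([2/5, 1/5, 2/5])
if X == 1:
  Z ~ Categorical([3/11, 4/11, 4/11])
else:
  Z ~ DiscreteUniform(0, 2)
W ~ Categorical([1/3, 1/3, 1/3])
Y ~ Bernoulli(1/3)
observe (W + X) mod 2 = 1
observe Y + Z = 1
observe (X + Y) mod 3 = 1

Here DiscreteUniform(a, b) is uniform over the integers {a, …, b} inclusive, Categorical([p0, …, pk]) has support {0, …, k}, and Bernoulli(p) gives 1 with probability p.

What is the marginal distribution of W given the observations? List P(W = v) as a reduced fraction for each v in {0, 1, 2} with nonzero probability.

Enumerate traces; 3 have nonzero weight after conditioning:
  (X=0, Z=0, W=1, Y=1) weight 2/135
  (X=1, Z=1, W=0, Y=0) weight 8/495
  (X=1, Z=1, W=2, Y=0) weight 8/495
Group by W:
  weight(W=0) = 8/495
  weight(W=1) = 2/135
  weight(W=2) = 8/495
Total weight = 8/495 + 2/135 + 8/495 = 14/297
P(W=0 | obs) = 8/495 / 14/297 = 12/35
P(W=1 | obs) = 2/135 / 14/297 = 11/35
P(W=2 | obs) = 8/495 / 14/297 = 12/35

P(W=0) = 12/35, P(W=1) = 11/35, P(W=2) = 12/35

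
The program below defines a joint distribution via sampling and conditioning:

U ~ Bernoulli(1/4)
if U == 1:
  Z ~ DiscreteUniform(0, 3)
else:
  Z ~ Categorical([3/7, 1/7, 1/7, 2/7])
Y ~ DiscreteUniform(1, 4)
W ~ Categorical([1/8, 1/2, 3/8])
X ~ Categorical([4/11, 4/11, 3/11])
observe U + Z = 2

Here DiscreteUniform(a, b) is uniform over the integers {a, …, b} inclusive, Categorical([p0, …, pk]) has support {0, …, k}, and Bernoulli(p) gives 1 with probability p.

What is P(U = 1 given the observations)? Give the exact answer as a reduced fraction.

P(U = 1 | obs) = 7/19

Enumerate traces; 72 have nonzero weight after conditioning:
  (U=0, Z=2, Y=1, W=0, X=0) weight 3/2464
  (U=0, Z=2, Y=1, W=0, X=1) weight 3/2464
  (U=0, Z=2, Y=1, W=0, X=2) weight 9/9856
  (U=0, Z=2, Y=1, W=1, X=0) weight 3/616
  (U=0, Z=2, Y=1, W=1, X=1) weight 3/616
  (U=0, Z=2, Y=1, W=1, X=2) weight 9/2464
  (U=0, Z=2, Y=1, W=2, X=0) weight 9/2464
  (U=0, Z=2, Y=1, W=2, X=1) weight 9/2464
  (U=1, Z=1, Y=1, W=0, X=0) weight 1/1408
  … 63 more
Group by U:
  weight(U=0) = 3/28
  weight(U=1) = 1/16
Total weight = 3/28 + 1/16 = 19/112
P(U=0 | obs) = 3/28 / 19/112 = 12/19
P(U=1 | obs) = 1/16 / 19/112 = 7/19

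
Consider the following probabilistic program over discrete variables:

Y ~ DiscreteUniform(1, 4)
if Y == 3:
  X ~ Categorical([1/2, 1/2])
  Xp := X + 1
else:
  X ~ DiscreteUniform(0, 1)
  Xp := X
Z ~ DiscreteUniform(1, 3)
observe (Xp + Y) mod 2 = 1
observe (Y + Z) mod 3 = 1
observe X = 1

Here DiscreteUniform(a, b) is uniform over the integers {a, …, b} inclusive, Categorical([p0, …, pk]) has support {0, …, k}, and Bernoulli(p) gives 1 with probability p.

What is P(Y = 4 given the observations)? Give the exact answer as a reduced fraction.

P(Y = 4 | obs) = 1/3

Enumerate traces; 3 have nonzero weight after conditioning:
  (Y=2, X=1, Z=2) weight 1/24
  (Y=3, X=1, Z=1) weight 1/24
  (Y=4, X=1, Z=3) weight 1/24
Group by Y:
  weight(Y=2) = 1/24
  weight(Y=3) = 1/24
  weight(Y=4) = 1/24
Total weight = 1/24 + 1/24 + 1/24 = 1/8
P(Y=2 | obs) = 1/24 / 1/8 = 1/3
P(Y=3 | obs) = 1/24 / 1/8 = 1/3
P(Y=4 | obs) = 1/24 / 1/8 = 1/3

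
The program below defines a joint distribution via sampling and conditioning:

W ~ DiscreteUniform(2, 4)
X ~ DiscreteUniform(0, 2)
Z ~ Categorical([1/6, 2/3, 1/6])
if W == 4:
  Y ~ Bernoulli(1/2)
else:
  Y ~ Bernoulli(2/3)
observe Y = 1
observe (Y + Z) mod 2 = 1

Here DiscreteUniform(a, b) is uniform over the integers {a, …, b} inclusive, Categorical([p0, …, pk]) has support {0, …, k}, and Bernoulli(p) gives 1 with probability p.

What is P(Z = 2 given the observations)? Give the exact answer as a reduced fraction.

Enumerate traces; 18 have nonzero weight after conditioning:
  (W=2, X=0, Z=0, Y=1) weight 1/81
  (W=2, X=0, Z=2, Y=1) weight 1/81
  (W=2, X=1, Z=0, Y=1) weight 1/81
  (W=2, X=1, Z=2, Y=1) weight 1/81
  (W=2, X=2, Z=0, Y=1) weight 1/81
  (W=2, X=2, Z=2, Y=1) weight 1/81
  (W=3, X=0, Z=0, Y=1) weight 1/81
  (W=3, X=0, Z=2, Y=1) weight 1/81
  … 10 more
Group by Z:
  weight(Z=0) = 11/108
  weight(Z=2) = 11/108
Total weight = 11/108 + 11/108 = 11/54
P(Z=0 | obs) = 11/108 / 11/54 = 1/2
P(Z=2 | obs) = 11/108 / 11/54 = 1/2

P(Z = 2 | obs) = 1/2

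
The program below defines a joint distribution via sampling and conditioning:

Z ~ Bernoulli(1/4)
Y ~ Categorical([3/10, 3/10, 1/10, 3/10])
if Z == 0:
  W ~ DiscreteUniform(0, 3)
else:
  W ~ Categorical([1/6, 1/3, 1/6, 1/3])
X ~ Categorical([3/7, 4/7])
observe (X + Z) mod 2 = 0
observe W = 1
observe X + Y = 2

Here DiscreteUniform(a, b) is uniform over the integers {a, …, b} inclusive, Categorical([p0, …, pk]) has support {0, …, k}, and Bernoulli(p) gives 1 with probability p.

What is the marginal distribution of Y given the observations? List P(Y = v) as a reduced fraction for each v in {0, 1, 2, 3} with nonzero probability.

Enumerate traces; 2 have nonzero weight after conditioning:
  (Z=0, Y=2, W=1, X=0) weight 9/1120
  (Z=1, Y=1, W=1, X=1) weight 1/70
Group by Y:
  weight(Y=1) = 1/70
  weight(Y=2) = 9/1120
Total weight = 1/70 + 9/1120 = 5/224
P(Y=1 | obs) = 1/70 / 5/224 = 16/25
P(Y=2 | obs) = 9/1120 / 5/224 = 9/25

P(Y=1) = 16/25, P(Y=2) = 9/25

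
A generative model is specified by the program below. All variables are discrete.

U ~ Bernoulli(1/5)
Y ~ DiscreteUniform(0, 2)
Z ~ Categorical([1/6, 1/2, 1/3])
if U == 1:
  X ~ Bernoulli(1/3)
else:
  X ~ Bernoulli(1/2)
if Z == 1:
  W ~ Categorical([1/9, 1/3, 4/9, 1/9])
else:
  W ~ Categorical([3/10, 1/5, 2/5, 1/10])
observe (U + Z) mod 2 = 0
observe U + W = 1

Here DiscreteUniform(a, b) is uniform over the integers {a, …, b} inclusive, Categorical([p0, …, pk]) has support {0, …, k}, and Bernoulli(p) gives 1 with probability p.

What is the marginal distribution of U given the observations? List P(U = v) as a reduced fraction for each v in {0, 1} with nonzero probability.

P(U=0) = 36/41, P(U=1) = 5/41

Enumerate traces; 18 have nonzero weight after conditioning:
  (U=0, Y=0, Z=0, X=0, W=1) weight 1/225
  (U=0, Y=0, Z=0, X=1, W=1) weight 1/225
  (U=0, Y=0, Z=2, X=0, W=1) weight 2/225
  (U=0, Y=0, Z=2, X=1, W=1) weight 2/225
  (U=0, Y=1, Z=0, X=0, W=1) weight 1/225
  (U=0, Y=1, Z=0, X=1, W=1) weight 1/225
  (U=0, Y=1, Z=2, X=0, W=1) weight 2/225
  (U=0, Y=1, Z=2, X=1, W=1) weight 2/225
  (U=1, Y=0, Z=1, X=0, W=0) weight 1/405
  … 9 more
Group by U:
  weight(U=0) = 2/25
  weight(U=1) = 1/90
Total weight = 2/25 + 1/90 = 41/450
P(U=0 | obs) = 2/25 / 41/450 = 36/41
P(U=1 | obs) = 1/90 / 41/450 = 5/41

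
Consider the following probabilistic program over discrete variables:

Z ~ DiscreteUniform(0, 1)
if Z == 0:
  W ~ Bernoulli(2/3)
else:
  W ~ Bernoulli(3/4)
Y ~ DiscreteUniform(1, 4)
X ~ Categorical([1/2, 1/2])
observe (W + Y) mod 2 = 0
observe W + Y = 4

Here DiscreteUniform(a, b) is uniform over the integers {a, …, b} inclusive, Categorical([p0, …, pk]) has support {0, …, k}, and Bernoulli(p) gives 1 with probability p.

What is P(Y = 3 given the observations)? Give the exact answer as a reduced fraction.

P(Y = 3 | obs) = 17/24

Enumerate traces; 8 have nonzero weight after conditioning:
  (Z=0, W=0, Y=4, X=0) weight 1/48
  (Z=0, W=0, Y=4, X=1) weight 1/48
  (Z=0, W=1, Y=3, X=0) weight 1/24
  (Z=0, W=1, Y=3, X=1) weight 1/24
  (Z=1, W=0, Y=4, X=0) weight 1/64
  (Z=1, W=0, Y=4, X=1) weight 1/64
  (Z=1, W=1, Y=3, X=0) weight 3/64
  (Z=1, W=1, Y=3, X=1) weight 3/64
Group by Y:
  weight(Y=3) = 17/96
  weight(Y=4) = 7/96
Total weight = 17/96 + 7/96 = 1/4
P(Y=3 | obs) = 17/96 / 1/4 = 17/24
P(Y=4 | obs) = 7/96 / 1/4 = 7/24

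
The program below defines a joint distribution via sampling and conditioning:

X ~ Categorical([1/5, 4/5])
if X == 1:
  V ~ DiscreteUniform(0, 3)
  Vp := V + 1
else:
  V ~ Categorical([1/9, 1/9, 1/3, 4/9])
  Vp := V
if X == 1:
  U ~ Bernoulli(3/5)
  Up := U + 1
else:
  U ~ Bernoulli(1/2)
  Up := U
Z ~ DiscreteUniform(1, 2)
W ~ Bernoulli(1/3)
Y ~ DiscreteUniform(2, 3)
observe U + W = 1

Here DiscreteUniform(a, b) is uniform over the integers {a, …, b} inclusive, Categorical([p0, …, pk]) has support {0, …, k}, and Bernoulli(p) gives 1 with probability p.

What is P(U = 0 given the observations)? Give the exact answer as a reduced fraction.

Enumerate traces; 64 have nonzero weight after conditioning:
  (X=0, V=0, U=0, Z=1, W=1, Y=2) weight 1/1080
  (X=0, V=0, U=0, Z=1, W=1, Y=3) weight 1/1080
  (X=0, V=0, U=0, Z=2, W=1, Y=2) weight 1/1080
  (X=0, V=0, U=0, Z=2, W=1, Y=3) weight 1/1080
  (X=0, V=0, U=1, Z=1, W=0, Y=2) weight 1/540
  (X=0, V=0, U=1, Z=1, W=0, Y=3) weight 1/540
  (X=0, V=0, U=1, Z=2, W=0, Y=2) weight 1/540
  (X=0, V=0, U=1, Z=2, W=0, Y=3) weight 1/540
  … 56 more
Group by U:
  weight(U=0) = 7/50
  weight(U=1) = 29/75
Total weight = 7/50 + 29/75 = 79/150
P(U=0 | obs) = 7/50 / 79/150 = 21/79
P(U=1 | obs) = 29/75 / 79/150 = 58/79

P(U = 0 | obs) = 21/79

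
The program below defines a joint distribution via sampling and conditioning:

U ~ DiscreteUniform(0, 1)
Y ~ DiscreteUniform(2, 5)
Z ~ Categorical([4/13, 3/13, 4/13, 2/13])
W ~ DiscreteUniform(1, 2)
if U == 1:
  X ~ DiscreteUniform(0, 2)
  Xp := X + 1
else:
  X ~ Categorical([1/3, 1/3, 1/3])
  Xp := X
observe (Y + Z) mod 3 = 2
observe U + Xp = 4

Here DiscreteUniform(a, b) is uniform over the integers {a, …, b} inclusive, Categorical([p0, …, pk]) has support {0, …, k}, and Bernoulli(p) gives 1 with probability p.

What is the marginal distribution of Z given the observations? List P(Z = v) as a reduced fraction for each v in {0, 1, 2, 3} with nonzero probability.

Enumerate traces; 12 have nonzero weight after conditioning:
  (U=1, Y=2, Z=0, W=1, X=2) weight 1/156
  (U=1, Y=2, Z=0, W=2, X=2) weight 1/156
  (U=1, Y=2, Z=3, W=1, X=2) weight 1/312
  (U=1, Y=2, Z=3, W=2, X=2) weight 1/312
  (U=1, Y=3, Z=2, W=1, X=2) weight 1/156
  (U=1, Y=3, Z=2, W=2, X=2) weight 1/156
  (U=1, Y=4, Z=1, W=1, X=2) weight 1/208
  (U=1, Y=4, Z=1, W=2, X=2) weight 1/208
  … 4 more
Group by Z:
  weight(Z=0) = 1/39
  weight(Z=1) = 1/104
  weight(Z=2) = 1/78
  weight(Z=3) = 1/78
Total weight = 1/39 + 1/104 + 1/78 + 1/78 = 19/312
P(Z=0 | obs) = 1/39 / 19/312 = 8/19
P(Z=1 | obs) = 1/104 / 19/312 = 3/19
P(Z=2 | obs) = 1/78 / 19/312 = 4/19
P(Z=3 | obs) = 1/78 / 19/312 = 4/19

P(Z=0) = 8/19, P(Z=1) = 3/19, P(Z=2) = 4/19, P(Z=3) = 4/19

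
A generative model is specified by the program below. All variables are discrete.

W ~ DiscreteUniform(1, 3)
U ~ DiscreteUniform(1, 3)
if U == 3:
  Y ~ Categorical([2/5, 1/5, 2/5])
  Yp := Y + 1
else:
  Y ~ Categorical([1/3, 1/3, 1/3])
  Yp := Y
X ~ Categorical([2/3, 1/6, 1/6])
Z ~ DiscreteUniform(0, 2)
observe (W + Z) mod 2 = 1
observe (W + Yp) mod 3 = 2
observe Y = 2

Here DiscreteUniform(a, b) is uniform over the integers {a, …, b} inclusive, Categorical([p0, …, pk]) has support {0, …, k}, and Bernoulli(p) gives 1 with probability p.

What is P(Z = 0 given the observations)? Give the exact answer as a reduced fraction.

P(Z = 0 | obs) = 5/13

Enumerate traces; 15 have nonzero weight after conditioning:
  (W=2, U=3, Y=2, X=0, Z=1) weight 4/405
  (W=2, U=3, Y=2, X=1, Z=1) weight 1/405
  (W=2, U=3, Y=2, X=2, Z=1) weight 1/405
  (W=3, U=1, Y=2, X=0, Z=0) weight 2/243
  (W=3, U=1, Y=2, X=0, Z=2) weight 2/243
  (W=3, U=1, Y=2, X=1, Z=0) weight 1/486
  (W=3, U=1, Y=2, X=1, Z=2) weight 1/486
  (W=3, U=1, Y=2, X=2, Z=0) weight 1/486
  … 7 more
Group by Z:
  weight(Z=0) = 2/81
  weight(Z=1) = 2/135
  weight(Z=2) = 2/81
Total weight = 2/81 + 2/135 + 2/81 = 26/405
P(Z=0 | obs) = 2/81 / 26/405 = 5/13
P(Z=1 | obs) = 2/135 / 26/405 = 3/13
P(Z=2 | obs) = 2/81 / 26/405 = 5/13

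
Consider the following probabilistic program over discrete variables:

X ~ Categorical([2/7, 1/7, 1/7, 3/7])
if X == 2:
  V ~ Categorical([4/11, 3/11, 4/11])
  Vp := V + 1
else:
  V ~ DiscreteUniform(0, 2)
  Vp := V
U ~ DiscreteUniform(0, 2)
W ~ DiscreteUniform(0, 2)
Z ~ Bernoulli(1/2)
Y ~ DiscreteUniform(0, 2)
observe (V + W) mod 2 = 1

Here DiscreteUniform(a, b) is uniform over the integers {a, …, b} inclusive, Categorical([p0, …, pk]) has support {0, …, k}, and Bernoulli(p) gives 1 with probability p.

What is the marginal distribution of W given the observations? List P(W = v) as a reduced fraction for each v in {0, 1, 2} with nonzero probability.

Enumerate traces; 288 have nonzero weight after conditioning:
  (X=0, V=0, U=0, W=1, Z=0, Y=0) weight 1/567
  (X=0, V=0, U=0, W=1, Z=0, Y=1) weight 1/567
  (X=0, V=0, U=0, W=1, Z=0, Y=2) weight 1/567
  (X=0, V=0, U=0, W=1, Z=1, Y=0) weight 1/567
  (X=0, V=0, U=0, W=1, Z=1, Y=1) weight 1/567
  (X=0, V=0, U=0, W=1, Z=1, Y=2) weight 1/567
  (X=0, V=0, U=1, W=1, Z=0, Y=0) weight 1/567
  (X=0, V=0, U=1, W=1, Z=0, Y=1) weight 1/567
  (X=0, V=1, U=0, W=0, Z=0, Y=0) weight 1/567
  (X=0, V=1, U=0, W=2, Z=0, Y=0) weight 1/567
  … 278 more
Group by W:
  weight(W=0) = 25/231
  weight(W=1) = 52/231
  weight(W=2) = 25/231
Total weight = 25/231 + 52/231 + 25/231 = 34/77
P(W=0 | obs) = 25/231 / 34/77 = 25/102
P(W=1 | obs) = 52/231 / 34/77 = 26/51
P(W=2 | obs) = 25/231 / 34/77 = 25/102

P(W=0) = 25/102, P(W=1) = 26/51, P(W=2) = 25/102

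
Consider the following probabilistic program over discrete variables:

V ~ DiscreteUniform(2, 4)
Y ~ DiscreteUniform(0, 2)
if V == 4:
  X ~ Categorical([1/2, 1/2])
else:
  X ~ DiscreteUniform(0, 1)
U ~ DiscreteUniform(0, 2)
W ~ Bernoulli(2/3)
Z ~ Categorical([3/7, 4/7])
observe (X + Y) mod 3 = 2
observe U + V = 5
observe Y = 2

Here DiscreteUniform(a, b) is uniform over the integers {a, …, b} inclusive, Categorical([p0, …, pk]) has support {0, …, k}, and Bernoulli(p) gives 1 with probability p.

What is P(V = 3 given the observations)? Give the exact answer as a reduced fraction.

Enumerate traces; 8 have nonzero weight after conditioning:
  (V=3, Y=2, X=0, U=2, W=0, Z=0) weight 1/378
  (V=3, Y=2, X=0, U=2, W=0, Z=1) weight 2/567
  (V=3, Y=2, X=0, U=2, W=1, Z=0) weight 1/189
  (V=3, Y=2, X=0, U=2, W=1, Z=1) weight 4/567
  (V=4, Y=2, X=0, U=1, W=0, Z=0) weight 1/378
  (V=4, Y=2, X=0, U=1, W=0, Z=1) weight 2/567
  (V=4, Y=2, X=0, U=1, W=1, Z=0) weight 1/189
  (V=4, Y=2, X=0, U=1, W=1, Z=1) weight 4/567
Group by V:
  weight(V=3) = 1/54
  weight(V=4) = 1/54
Total weight = 1/54 + 1/54 = 1/27
P(V=3 | obs) = 1/54 / 1/27 = 1/2
P(V=4 | obs) = 1/54 / 1/27 = 1/2

P(V = 3 | obs) = 1/2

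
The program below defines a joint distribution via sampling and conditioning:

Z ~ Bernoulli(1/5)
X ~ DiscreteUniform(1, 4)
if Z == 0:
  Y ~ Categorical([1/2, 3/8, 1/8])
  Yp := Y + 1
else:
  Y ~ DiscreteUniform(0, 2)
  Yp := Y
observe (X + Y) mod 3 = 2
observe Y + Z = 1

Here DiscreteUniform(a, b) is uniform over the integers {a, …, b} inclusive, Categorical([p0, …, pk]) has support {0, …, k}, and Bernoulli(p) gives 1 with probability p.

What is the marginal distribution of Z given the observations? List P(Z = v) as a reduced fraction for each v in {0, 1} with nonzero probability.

P(Z=0) = 9/10, P(Z=1) = 1/10

Enumerate traces; 3 have nonzero weight after conditioning:
  (Z=0, X=1, Y=1) weight 3/40
  (Z=0, X=4, Y=1) weight 3/40
  (Z=1, X=2, Y=0) weight 1/60
Group by Z:
  weight(Z=0) = 3/20
  weight(Z=1) = 1/60
Total weight = 3/20 + 1/60 = 1/6
P(Z=0 | obs) = 3/20 / 1/6 = 9/10
P(Z=1 | obs) = 1/60 / 1/6 = 1/10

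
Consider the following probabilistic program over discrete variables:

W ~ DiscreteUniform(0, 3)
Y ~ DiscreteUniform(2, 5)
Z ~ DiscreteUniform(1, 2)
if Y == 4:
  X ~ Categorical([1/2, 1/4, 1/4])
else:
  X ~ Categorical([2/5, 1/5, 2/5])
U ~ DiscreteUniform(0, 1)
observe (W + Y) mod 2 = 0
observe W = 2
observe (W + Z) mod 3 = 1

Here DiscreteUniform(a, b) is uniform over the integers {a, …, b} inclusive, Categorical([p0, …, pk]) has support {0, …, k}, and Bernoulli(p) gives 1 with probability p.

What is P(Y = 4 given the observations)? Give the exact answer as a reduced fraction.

Enumerate traces; 12 have nonzero weight after conditioning:
  (W=2, Y=2, Z=2, X=0, U=0) weight 1/160
  (W=2, Y=2, Z=2, X=0, U=1) weight 1/160
  (W=2, Y=2, Z=2, X=1, U=0) weight 1/320
  (W=2, Y=2, Z=2, X=1, U=1) weight 1/320
  (W=2, Y=2, Z=2, X=2, U=0) weight 1/160
  (W=2, Y=2, Z=2, X=2, U=1) weight 1/160
  (W=2, Y=4, Z=2, X=0, U=0) weight 1/128
  (W=2, Y=4, Z=2, X=0, U=1) weight 1/128
  … 4 more
Group by Y:
  weight(Y=2) = 1/32
  weight(Y=4) = 1/32
Total weight = 1/32 + 1/32 = 1/16
P(Y=2 | obs) = 1/32 / 1/16 = 1/2
P(Y=4 | obs) = 1/32 / 1/16 = 1/2

P(Y = 4 | obs) = 1/2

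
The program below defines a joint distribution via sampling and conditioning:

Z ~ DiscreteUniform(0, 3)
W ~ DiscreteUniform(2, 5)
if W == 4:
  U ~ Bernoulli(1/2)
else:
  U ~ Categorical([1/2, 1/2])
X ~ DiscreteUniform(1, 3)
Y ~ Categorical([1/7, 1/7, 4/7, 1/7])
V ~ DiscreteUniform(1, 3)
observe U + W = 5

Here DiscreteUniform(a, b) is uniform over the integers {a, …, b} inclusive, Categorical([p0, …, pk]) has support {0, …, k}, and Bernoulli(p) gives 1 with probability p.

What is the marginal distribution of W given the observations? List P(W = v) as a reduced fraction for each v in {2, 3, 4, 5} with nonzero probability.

Enumerate traces; 288 have nonzero weight after conditioning:
  (Z=0, W=4, U=1, X=1, Y=0, V=1) weight 1/2016
  (Z=0, W=4, U=1, X=1, Y=0, V=2) weight 1/2016
  (Z=0, W=4, U=1, X=1, Y=0, V=3) weight 1/2016
  (Z=0, W=4, U=1, X=1, Y=1, V=1) weight 1/2016
  (Z=0, W=4, U=1, X=1, Y=1, V=2) weight 1/2016
  (Z=0, W=4, U=1, X=1, Y=1, V=3) weight 1/2016
  (Z=0, W=4, U=1, X=1, Y=2, V=1) weight 1/504
  (Z=0, W=4, U=1, X=1, Y=2, V=2) weight 1/504
  (Z=0, W=5, U=0, X=1, Y=0, V=1) weight 1/2016
  … 279 more
Group by W:
  weight(W=4) = 1/8
  weight(W=5) = 1/8
Total weight = 1/8 + 1/8 = 1/4
P(W=4 | obs) = 1/8 / 1/4 = 1/2
P(W=5 | obs) = 1/8 / 1/4 = 1/2

P(W=4) = 1/2, P(W=5) = 1/2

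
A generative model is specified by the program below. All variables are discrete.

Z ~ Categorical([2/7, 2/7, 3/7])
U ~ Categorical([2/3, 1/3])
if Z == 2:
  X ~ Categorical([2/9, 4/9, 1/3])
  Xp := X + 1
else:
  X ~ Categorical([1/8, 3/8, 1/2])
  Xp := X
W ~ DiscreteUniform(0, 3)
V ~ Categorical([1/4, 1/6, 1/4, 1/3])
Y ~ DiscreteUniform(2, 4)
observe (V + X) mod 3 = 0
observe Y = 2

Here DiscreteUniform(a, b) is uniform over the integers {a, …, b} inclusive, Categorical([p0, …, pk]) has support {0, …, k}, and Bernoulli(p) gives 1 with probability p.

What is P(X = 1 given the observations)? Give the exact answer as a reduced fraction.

P(X = 1 | obs) = 3/8

Enumerate traces; 96 have nonzero weight after conditioning:
  (Z=0, U=0, X=0, W=0, V=0, Y=2) weight 1/2016
  (Z=0, U=0, X=0, W=0, V=3, Y=2) weight 1/1512
  (Z=0, U=0, X=0, W=1, V=0, Y=2) weight 1/2016
  (Z=0, U=0, X=0, W=1, V=3, Y=2) weight 1/1512
  (Z=0, U=0, X=0, W=2, V=0, Y=2) weight 1/2016
  (Z=0, U=0, X=0, W=2, V=3, Y=2) weight 1/1512
  (Z=0, U=0, X=0, W=3, V=0, Y=2) weight 1/2016
  (Z=0, U=0, X=0, W=3, V=3, Y=2) weight 1/1512
  (Z=0, U=0, X=1, W=0, V=2, Y=2) weight 1/672
  (Z=0, U=0, X=2, W=0, V=1, Y=2) weight 1/756
  … 86 more
Group by X:
  weight(X=0) = 7/216
  weight(X=1) = 17/504
  weight(X=2) = 1/42
Total weight = 7/216 + 17/504 + 1/42 = 17/189
P(X=0 | obs) = 7/216 / 17/189 = 49/136
P(X=1 | obs) = 17/504 / 17/189 = 3/8
P(X=2 | obs) = 1/42 / 17/189 = 9/34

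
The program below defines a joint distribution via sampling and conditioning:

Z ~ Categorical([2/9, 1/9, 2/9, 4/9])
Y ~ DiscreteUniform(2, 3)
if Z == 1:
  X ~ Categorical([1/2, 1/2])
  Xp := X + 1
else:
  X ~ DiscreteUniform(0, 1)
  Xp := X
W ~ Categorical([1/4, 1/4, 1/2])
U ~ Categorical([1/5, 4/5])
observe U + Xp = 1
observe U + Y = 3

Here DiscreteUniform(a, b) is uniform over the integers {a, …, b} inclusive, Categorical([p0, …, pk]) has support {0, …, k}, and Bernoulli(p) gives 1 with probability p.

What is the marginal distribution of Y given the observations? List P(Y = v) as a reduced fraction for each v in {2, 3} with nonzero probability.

P(Y=2) = 32/41, P(Y=3) = 9/41

Enumerate traces; 21 have nonzero weight after conditioning:
  (Z=0, Y=2, X=0, W=0, U=1) weight 1/90
  (Z=0, Y=2, X=0, W=1, U=1) weight 1/90
  (Z=0, Y=2, X=0, W=2, U=1) weight 1/45
  (Z=0, Y=3, X=1, W=0, U=0) weight 1/360
  (Z=0, Y=3, X=1, W=1, U=0) weight 1/360
  (Z=0, Y=3, X=1, W=2, U=0) weight 1/180
  (Z=1, Y=3, X=0, W=0, U=0) weight 1/720
  (Z=1, Y=3, X=0, W=1, U=0) weight 1/720
  … 13 more
Group by Y:
  weight(Y=2) = 8/45
  weight(Y=3) = 1/20
Total weight = 8/45 + 1/20 = 41/180
P(Y=2 | obs) = 8/45 / 41/180 = 32/41
P(Y=3 | obs) = 1/20 / 41/180 = 9/41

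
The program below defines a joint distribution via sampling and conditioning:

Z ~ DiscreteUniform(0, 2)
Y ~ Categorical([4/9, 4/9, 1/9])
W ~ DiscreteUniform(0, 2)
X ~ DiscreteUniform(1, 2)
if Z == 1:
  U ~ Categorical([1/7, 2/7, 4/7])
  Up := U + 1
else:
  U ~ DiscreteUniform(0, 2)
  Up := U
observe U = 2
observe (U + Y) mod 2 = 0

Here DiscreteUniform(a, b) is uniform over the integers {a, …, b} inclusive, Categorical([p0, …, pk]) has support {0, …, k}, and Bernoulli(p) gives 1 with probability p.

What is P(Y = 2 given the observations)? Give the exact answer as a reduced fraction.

Enumerate traces; 36 have nonzero weight after conditioning:
  (Z=0, Y=0, W=0, X=1, U=2) weight 2/243
  (Z=0, Y=0, W=0, X=2, U=2) weight 2/243
  (Z=0, Y=0, W=1, X=1, U=2) weight 2/243
  (Z=0, Y=0, W=1, X=2, U=2) weight 2/243
  (Z=0, Y=0, W=2, X=1, U=2) weight 2/243
  (Z=0, Y=0, W=2, X=2, U=2) weight 2/243
  (Z=0, Y=2, W=0, X=1, U=2) weight 1/486
  (Z=0, Y=2, W=0, X=2, U=2) weight 1/486
  … 28 more
Group by Y:
  weight(Y=0) = 104/567
  weight(Y=2) = 26/567
Total weight = 104/567 + 26/567 = 130/567
P(Y=0 | obs) = 104/567 / 130/567 = 4/5
P(Y=2 | obs) = 26/567 / 130/567 = 1/5

P(Y = 2 | obs) = 1/5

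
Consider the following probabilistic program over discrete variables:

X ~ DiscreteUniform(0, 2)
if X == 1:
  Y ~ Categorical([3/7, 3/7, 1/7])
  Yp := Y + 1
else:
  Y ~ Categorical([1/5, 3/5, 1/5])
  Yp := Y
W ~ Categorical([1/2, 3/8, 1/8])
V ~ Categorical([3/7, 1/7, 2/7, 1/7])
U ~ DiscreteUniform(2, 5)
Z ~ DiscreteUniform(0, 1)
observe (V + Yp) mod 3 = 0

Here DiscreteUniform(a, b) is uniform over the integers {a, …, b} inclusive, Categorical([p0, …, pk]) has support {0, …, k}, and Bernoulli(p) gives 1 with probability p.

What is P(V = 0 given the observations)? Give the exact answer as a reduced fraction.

Enumerate traces; 288 have nonzero weight after conditioning:
  (X=0, Y=0, W=0, V=0, U=2, Z=0) weight 1/560
  (X=0, Y=0, W=0, V=0, U=2, Z=1) weight 1/560
  (X=0, Y=0, W=0, V=0, U=3, Z=0) weight 1/560
  (X=0, Y=0, W=0, V=0, U=3, Z=1) weight 1/560
  (X=0, Y=0, W=0, V=0, U=4, Z=0) weight 1/560
  (X=0, Y=0, W=0, V=0, U=4, Z=1) weight 1/560
  (X=0, Y=0, W=0, V=0, U=5, Z=0) weight 1/560
  (X=0, Y=0, W=0, V=0, U=5, Z=1) weight 1/560
  (X=0, Y=0, W=0, V=3, U=2, Z=0) weight 1/1680
  (X=0, Y=1, W=0, V=2, U=2, Z=0) weight 1/280
  … 278 more
Group by V:
  weight(V=0) = 19/245
  weight(V=1) = 29/735
  weight(V=2) = 38/245
  weight(V=3) = 19/735
Total weight = 19/245 + 29/735 + 38/245 + 19/735 = 73/245
P(V=0 | obs) = 19/245 / 73/245 = 19/73
P(V=1 | obs) = 29/735 / 73/245 = 29/219
P(V=2 | obs) = 38/245 / 73/245 = 38/73
P(V=3 | obs) = 19/735 / 73/245 = 19/219

P(V = 0 | obs) = 19/73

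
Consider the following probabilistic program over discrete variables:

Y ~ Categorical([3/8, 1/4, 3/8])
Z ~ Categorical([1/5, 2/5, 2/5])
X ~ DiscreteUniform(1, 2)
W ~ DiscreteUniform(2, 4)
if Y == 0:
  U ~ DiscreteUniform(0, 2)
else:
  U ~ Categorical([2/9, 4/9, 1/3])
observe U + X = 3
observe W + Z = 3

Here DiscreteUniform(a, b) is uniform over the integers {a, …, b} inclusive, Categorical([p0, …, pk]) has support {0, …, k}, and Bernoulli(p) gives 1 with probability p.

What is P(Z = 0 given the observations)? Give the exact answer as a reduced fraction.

Enumerate traces; 12 have nonzero weight after conditioning:
  (Y=0, Z=0, X=1, W=3, U=2) weight 1/240
  (Y=0, Z=0, X=2, W=3, U=1) weight 1/240
  (Y=0, Z=1, X=1, W=2, U=2) weight 1/120
  (Y=0, Z=1, X=2, W=2, U=1) weight 1/120
  (Y=1, Z=0, X=1, W=3, U=2) weight 1/360
  (Y=1, Z=0, X=2, W=3, U=1) weight 1/270
  (Y=1, Z=1, X=1, W=2, U=2) weight 1/180
  (Y=1, Z=1, X=2, W=2, U=1) weight 1/135
  … 4 more
Group by Z:
  weight(Z=0) = 53/2160
  weight(Z=1) = 53/1080
Total weight = 53/2160 + 53/1080 = 53/720
P(Z=0 | obs) = 53/2160 / 53/720 = 1/3
P(Z=1 | obs) = 53/1080 / 53/720 = 2/3

P(Z = 0 | obs) = 1/3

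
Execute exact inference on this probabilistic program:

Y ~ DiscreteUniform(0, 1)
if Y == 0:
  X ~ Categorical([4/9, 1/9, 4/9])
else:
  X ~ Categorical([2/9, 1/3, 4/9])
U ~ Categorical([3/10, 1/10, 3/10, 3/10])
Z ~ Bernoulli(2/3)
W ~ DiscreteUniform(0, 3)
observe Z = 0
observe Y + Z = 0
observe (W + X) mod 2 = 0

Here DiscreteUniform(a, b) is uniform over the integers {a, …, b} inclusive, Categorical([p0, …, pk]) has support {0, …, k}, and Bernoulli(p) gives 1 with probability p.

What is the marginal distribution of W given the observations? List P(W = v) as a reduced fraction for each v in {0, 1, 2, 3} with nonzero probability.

P(W=0) = 4/9, P(W=1) = 1/18, P(W=2) = 4/9, P(W=3) = 1/18

Enumerate traces; 24 have nonzero weight after conditioning:
  (Y=0, X=0, U=0, Z=0, W=0) weight 1/180
  (Y=0, X=0, U=0, Z=0, W=2) weight 1/180
  (Y=0, X=0, U=1, Z=0, W=0) weight 1/540
  (Y=0, X=0, U=1, Z=0, W=2) weight 1/540
  (Y=0, X=0, U=2, Z=0, W=0) weight 1/180
  (Y=0, X=0, U=2, Z=0, W=2) weight 1/180
  (Y=0, X=0, U=3, Z=0, W=0) weight 1/180
  (Y=0, X=0, U=3, Z=0, W=2) weight 1/180
  (Y=0, X=1, U=0, Z=0, W=1) weight 1/720
  (Y=0, X=1, U=0, Z=0, W=3) weight 1/720
  … 14 more
Group by W:
  weight(W=0) = 1/27
  weight(W=1) = 1/216
  weight(W=2) = 1/27
  weight(W=3) = 1/216
Total weight = 1/27 + 1/216 + 1/27 + 1/216 = 1/12
P(W=0 | obs) = 1/27 / 1/12 = 4/9
P(W=1 | obs) = 1/216 / 1/12 = 1/18
P(W=2 | obs) = 1/27 / 1/12 = 4/9
P(W=3 | obs) = 1/216 / 1/12 = 1/18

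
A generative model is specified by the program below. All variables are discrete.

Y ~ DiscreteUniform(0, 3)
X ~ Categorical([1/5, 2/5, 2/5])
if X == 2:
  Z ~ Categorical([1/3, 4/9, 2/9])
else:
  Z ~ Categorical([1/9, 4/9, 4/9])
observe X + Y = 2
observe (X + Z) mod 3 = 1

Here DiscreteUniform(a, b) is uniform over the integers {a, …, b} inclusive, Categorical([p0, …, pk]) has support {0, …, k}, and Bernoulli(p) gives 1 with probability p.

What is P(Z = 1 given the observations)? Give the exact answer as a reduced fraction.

Enumerate traces; 3 have nonzero weight after conditioning:
  (Y=0, X=2, Z=2) weight 1/45
  (Y=1, X=1, Z=0) weight 1/90
  (Y=2, X=0, Z=1) weight 1/45
Group by Z:
  weight(Z=0) = 1/90
  weight(Z=1) = 1/45
  weight(Z=2) = 1/45
Total weight = 1/90 + 1/45 + 1/45 = 1/18
P(Z=0 | obs) = 1/90 / 1/18 = 1/5
P(Z=1 | obs) = 1/45 / 1/18 = 2/5
P(Z=2 | obs) = 1/45 / 1/18 = 2/5

P(Z = 1 | obs) = 2/5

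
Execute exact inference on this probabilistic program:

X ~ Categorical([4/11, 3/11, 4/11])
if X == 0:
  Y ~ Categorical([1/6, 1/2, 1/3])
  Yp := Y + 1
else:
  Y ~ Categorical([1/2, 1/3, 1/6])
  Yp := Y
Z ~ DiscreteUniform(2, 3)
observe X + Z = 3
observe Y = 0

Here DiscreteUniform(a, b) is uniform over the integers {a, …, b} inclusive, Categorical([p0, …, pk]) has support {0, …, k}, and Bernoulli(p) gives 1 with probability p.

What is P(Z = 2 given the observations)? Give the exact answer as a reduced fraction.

P(Z = 2 | obs) = 9/13

Enumerate traces; 2 have nonzero weight after conditioning:
  (X=0, Y=0, Z=3) weight 1/33
  (X=1, Y=0, Z=2) weight 3/44
Group by Z:
  weight(Z=2) = 3/44
  weight(Z=3) = 1/33
Total weight = 3/44 + 1/33 = 13/132
P(Z=2 | obs) = 3/44 / 13/132 = 9/13
P(Z=3 | obs) = 1/33 / 13/132 = 4/13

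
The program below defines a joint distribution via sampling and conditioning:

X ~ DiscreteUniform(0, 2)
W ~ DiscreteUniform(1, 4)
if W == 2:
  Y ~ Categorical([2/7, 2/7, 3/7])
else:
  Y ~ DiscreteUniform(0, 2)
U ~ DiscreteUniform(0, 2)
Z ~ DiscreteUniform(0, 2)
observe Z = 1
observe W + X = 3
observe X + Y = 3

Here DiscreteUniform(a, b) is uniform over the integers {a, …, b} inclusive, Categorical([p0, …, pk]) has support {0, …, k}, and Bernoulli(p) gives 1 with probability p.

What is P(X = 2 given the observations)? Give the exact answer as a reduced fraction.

Enumerate traces; 6 have nonzero weight after conditioning:
  (X=1, W=2, Y=2, U=0, Z=1) weight 1/252
  (X=1, W=2, Y=2, U=1, Z=1) weight 1/252
  (X=1, W=2, Y=2, U=2, Z=1) weight 1/252
  (X=2, W=1, Y=1, U=0, Z=1) weight 1/324
  (X=2, W=1, Y=1, U=1, Z=1) weight 1/324
  (X=2, W=1, Y=1, U=2, Z=1) weight 1/324
Group by X:
  weight(X=1) = 1/84
  weight(X=2) = 1/108
Total weight = 1/84 + 1/108 = 4/189
P(X=1 | obs) = 1/84 / 4/189 = 9/16
P(X=2 | obs) = 1/108 / 4/189 = 7/16

P(X = 2 | obs) = 7/16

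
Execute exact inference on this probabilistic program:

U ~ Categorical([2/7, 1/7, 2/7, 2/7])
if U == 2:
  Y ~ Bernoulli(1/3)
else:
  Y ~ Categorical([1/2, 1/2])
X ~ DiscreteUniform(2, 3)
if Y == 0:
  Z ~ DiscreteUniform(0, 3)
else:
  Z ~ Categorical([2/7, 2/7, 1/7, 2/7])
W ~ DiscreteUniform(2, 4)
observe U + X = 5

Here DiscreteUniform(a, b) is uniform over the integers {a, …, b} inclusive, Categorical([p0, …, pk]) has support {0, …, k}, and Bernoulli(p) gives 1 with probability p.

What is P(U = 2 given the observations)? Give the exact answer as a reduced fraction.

Enumerate traces; 48 have nonzero weight after conditioning:
  (U=2, Y=0, X=3, Z=0, W=2) weight 1/126
  (U=2, Y=0, X=3, Z=0, W=3) weight 1/126
  (U=2, Y=0, X=3, Z=0, W=4) weight 1/126
  (U=2, Y=0, X=3, Z=1, W=2) weight 1/126
  (U=2, Y=0, X=3, Z=1, W=3) weight 1/126
  (U=2, Y=0, X=3, Z=1, W=4) weight 1/126
  (U=2, Y=0, X=3, Z=2, W=2) weight 1/126
  (U=2, Y=0, X=3, Z=2, W=3) weight 1/126
  (U=3, Y=0, X=2, Z=0, W=2) weight 1/168
  … 39 more
Group by U:
  weight(U=2) = 1/7
  weight(U=3) = 1/7
Total weight = 1/7 + 1/7 = 2/7
P(U=2 | obs) = 1/7 / 2/7 = 1/2
P(U=3 | obs) = 1/7 / 2/7 = 1/2

P(U = 2 | obs) = 1/2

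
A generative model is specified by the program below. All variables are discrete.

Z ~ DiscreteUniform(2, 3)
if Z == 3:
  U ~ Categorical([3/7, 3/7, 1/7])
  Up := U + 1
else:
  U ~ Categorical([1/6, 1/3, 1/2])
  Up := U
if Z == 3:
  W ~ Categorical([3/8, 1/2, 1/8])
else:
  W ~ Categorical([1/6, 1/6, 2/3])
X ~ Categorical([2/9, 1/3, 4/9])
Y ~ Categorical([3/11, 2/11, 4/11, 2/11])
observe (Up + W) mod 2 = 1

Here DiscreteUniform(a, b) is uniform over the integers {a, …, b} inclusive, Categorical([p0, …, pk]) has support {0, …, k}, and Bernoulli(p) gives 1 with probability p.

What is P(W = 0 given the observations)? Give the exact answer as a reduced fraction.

Enumerate traces; 108 have nonzero weight after conditioning:
  (Z=2, U=0, W=1, X=0, Y=0) weight 1/1188
  (Z=2, U=0, W=1, X=0, Y=1) weight 1/1782
  (Z=2, U=0, W=1, X=0, Y=2) weight 1/891
  (Z=2, U=0, W=1, X=0, Y=3) weight 1/1782
  (Z=2, U=0, W=1, X=1, Y=0) weight 1/792
  (Z=2, U=0, W=1, X=1, Y=1) weight 1/1188
  (Z=2, U=0, W=1, X=1, Y=2) weight 1/594
  (Z=2, U=0, W=1, X=1, Y=3) weight 1/1188
  (Z=2, U=1, W=0, X=0, Y=0) weight 1/594
  (Z=2, U=1, W=2, X=0, Y=0) weight 2/297
  … 98 more
Group by W:
  weight(W=0) = 17/126
  weight(W=1) = 41/252
  weight(W=2) = 37/252
Total weight = 17/126 + 41/252 + 37/252 = 4/9
P(W=0 | obs) = 17/126 / 4/9 = 17/56
P(W=1 | obs) = 41/252 / 4/9 = 41/112
P(W=2 | obs) = 37/252 / 4/9 = 37/112

P(W = 0 | obs) = 17/56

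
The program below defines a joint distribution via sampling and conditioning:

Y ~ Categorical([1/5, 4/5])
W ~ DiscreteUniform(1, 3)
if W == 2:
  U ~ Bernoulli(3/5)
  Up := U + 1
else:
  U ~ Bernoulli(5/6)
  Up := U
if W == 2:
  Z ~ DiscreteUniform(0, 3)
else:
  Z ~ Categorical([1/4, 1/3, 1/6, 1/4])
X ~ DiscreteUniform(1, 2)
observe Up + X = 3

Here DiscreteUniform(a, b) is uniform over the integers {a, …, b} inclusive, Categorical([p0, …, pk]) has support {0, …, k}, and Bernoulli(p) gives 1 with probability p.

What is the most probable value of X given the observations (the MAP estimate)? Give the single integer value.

argmax_v P(X = v | obs) = 2

Enumerate traces; 32 have nonzero weight after conditioning:
  (Y=0, W=1, U=1, Z=0, X=2) weight 1/144
  (Y=0, W=1, U=1, Z=1, X=2) weight 1/108
  (Y=0, W=1, U=1, Z=2, X=2) weight 1/216
  (Y=0, W=1, U=1, Z=3, X=2) weight 1/144
  (Y=0, W=2, U=0, Z=0, X=2) weight 1/300
  (Y=0, W=2, U=0, Z=1, X=2) weight 1/300
  (Y=0, W=2, U=0, Z=2, X=2) weight 1/300
  (Y=0, W=2, U=0, Z=3, X=2) weight 1/300
  (Y=0, W=2, U=1, Z=0, X=1) weight 1/200
  … 23 more
Group by X:
  weight(X=1) = 1/10
  weight(X=2) = 31/90
Total weight = 1/10 + 31/90 = 4/9
P(X=1 | obs) = 1/10 / 4/9 = 9/40
P(X=2 | obs) = 31/90 / 4/9 = 31/40
argmax = 2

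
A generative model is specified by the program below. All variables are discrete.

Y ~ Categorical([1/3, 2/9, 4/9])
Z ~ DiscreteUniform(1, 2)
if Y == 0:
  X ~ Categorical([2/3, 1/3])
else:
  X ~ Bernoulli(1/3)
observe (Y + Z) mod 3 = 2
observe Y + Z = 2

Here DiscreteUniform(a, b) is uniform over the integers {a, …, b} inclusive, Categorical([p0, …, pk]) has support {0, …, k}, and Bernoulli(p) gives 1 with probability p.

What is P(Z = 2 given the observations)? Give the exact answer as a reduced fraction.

P(Z = 2 | obs) = 3/5

Enumerate traces; 4 have nonzero weight after conditioning:
  (Y=0, Z=2, X=0) weight 1/9
  (Y=0, Z=2, X=1) weight 1/18
  (Y=1, Z=1, X=0) weight 2/27
  (Y=1, Z=1, X=1) weight 1/27
Group by Z:
  weight(Z=1) = 1/9
  weight(Z=2) = 1/6
Total weight = 1/9 + 1/6 = 5/18
P(Z=1 | obs) = 1/9 / 5/18 = 2/5
P(Z=2 | obs) = 1/6 / 5/18 = 3/5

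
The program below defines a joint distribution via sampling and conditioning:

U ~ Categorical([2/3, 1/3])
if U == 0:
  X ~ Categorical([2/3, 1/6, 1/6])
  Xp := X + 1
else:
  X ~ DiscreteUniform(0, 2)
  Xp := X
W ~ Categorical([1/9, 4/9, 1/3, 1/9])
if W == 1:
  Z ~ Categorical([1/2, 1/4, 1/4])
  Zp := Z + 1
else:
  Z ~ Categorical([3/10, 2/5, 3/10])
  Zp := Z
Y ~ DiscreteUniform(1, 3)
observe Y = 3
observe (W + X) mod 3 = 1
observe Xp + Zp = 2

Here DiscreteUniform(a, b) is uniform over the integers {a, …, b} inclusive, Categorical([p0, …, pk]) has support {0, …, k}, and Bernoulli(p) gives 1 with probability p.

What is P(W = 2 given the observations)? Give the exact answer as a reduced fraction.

Enumerate traces; 7 have nonzero weight after conditioning:
  (U=0, X=0, W=1, Z=0, Y=3) weight 8/243
  (U=0, X=1, W=0, Z=0, Y=3) weight 1/810
  (U=0, X=1, W=3, Z=0, Y=3) weight 1/810
  (U=1, X=0, W=1, Z=1, Y=3) weight 1/243
  (U=1, X=1, W=0, Z=1, Y=3) weight 2/1215
  (U=1, X=1, W=3, Z=1, Y=3) weight 2/1215
  (U=1, X=2, W=2, Z=0, Y=3) weight 1/270
Group by W:
  weight(W=0) = 7/2430
  weight(W=1) = 1/27
  weight(W=2) = 1/270
  weight(W=3) = 7/2430
Total weight = 7/2430 + 1/27 + 1/270 + 7/2430 = 113/2430
P(W=0 | obs) = 7/2430 / 113/2430 = 7/113
P(W=1 | obs) = 1/27 / 113/2430 = 90/113
P(W=2 | obs) = 1/270 / 113/2430 = 9/113
P(W=3 | obs) = 7/2430 / 113/2430 = 7/113

P(W = 2 | obs) = 9/113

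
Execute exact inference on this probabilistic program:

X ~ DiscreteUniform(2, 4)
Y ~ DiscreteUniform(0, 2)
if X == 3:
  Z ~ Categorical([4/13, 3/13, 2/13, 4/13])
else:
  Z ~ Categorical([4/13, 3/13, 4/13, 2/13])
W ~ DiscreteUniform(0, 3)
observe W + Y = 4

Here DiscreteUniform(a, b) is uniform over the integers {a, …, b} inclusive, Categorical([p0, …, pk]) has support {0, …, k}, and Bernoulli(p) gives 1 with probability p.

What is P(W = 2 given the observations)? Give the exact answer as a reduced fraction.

Enumerate traces; 24 have nonzero weight after conditioning:
  (X=2, Y=1, Z=0, W=3) weight 1/117
  (X=2, Y=1, Z=1, W=3) weight 1/156
  (X=2, Y=1, Z=2, W=3) weight 1/117
  (X=2, Y=1, Z=3, W=3) weight 1/234
  (X=2, Y=2, Z=0, W=2) weight 1/117
  (X=2, Y=2, Z=1, W=2) weight 1/156
  (X=2, Y=2, Z=2, W=2) weight 1/117
  (X=2, Y=2, Z=3, W=2) weight 1/234
  … 16 more
Group by W:
  weight(W=2) = 1/12
  weight(W=3) = 1/12
Total weight = 1/12 + 1/12 = 1/6
P(W=2 | obs) = 1/12 / 1/6 = 1/2
P(W=3 | obs) = 1/12 / 1/6 = 1/2

P(W = 2 | obs) = 1/2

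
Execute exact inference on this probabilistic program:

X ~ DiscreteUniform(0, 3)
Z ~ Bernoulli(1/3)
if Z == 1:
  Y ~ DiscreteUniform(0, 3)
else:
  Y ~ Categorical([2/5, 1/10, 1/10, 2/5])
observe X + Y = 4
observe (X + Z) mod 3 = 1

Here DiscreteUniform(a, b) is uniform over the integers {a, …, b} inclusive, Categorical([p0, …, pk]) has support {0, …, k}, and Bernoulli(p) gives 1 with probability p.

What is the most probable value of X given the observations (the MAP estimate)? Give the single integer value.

Enumerate traces; 2 have nonzero weight after conditioning:
  (X=1, Z=0, Y=3) weight 1/15
  (X=3, Z=1, Y=1) weight 1/48
Group by X:
  weight(X=1) = 1/15
  weight(X=3) = 1/48
Total weight = 1/15 + 1/48 = 7/80
P(X=1 | obs) = 1/15 / 7/80 = 16/21
P(X=3 | obs) = 1/48 / 7/80 = 5/21
argmax = 1

argmax_v P(X = v | obs) = 1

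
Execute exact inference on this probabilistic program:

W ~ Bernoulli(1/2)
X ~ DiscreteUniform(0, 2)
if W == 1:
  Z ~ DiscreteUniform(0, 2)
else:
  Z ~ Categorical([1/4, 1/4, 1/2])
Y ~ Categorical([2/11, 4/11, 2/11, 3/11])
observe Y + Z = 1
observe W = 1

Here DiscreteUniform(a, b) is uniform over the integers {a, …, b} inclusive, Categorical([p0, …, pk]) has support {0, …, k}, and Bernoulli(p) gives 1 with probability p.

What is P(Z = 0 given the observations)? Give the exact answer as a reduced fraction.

P(Z = 0 | obs) = 2/3

Enumerate traces; 6 have nonzero weight after conditioning:
  (W=1, X=0, Z=0, Y=1) weight 2/99
  (W=1, X=0, Z=1, Y=0) weight 1/99
  (W=1, X=1, Z=0, Y=1) weight 2/99
  (W=1, X=1, Z=1, Y=0) weight 1/99
  (W=1, X=2, Z=0, Y=1) weight 2/99
  (W=1, X=2, Z=1, Y=0) weight 1/99
Group by Z:
  weight(Z=0) = 2/33
  weight(Z=1) = 1/33
Total weight = 2/33 + 1/33 = 1/11
P(Z=0 | obs) = 2/33 / 1/11 = 2/3
P(Z=1 | obs) = 1/33 / 1/11 = 1/3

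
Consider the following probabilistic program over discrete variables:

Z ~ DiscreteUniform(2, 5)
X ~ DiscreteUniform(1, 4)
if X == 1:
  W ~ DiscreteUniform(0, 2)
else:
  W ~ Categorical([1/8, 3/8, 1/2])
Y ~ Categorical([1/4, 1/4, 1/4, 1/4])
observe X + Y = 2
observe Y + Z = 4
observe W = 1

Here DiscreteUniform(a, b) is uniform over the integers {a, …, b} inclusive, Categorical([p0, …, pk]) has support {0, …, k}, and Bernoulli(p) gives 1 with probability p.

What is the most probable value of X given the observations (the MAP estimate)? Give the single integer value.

argmax_v P(X = v | obs) = 2

Enumerate traces; 2 have nonzero weight after conditioning:
  (Z=3, X=1, W=1, Y=1) weight 1/192
  (Z=4, X=2, W=1, Y=0) weight 3/512
Group by X:
  weight(X=1) = 1/192
  weight(X=2) = 3/512
Total weight = 1/192 + 3/512 = 17/1536
P(X=1 | obs) = 1/192 / 17/1536 = 8/17
P(X=2 | obs) = 3/512 / 17/1536 = 9/17
argmax = 2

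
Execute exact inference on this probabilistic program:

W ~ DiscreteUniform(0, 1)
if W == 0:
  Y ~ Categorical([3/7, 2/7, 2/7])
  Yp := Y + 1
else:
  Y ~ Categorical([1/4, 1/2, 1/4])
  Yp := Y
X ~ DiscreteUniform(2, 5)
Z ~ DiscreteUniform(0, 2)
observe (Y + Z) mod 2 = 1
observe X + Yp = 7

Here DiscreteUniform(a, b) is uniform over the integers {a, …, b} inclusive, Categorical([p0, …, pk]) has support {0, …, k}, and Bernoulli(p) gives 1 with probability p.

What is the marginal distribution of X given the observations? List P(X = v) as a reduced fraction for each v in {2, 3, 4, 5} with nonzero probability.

P(X=4) = 8/31, P(X=5) = 23/31

Enumerate traces; 4 have nonzero weight after conditioning:
  (W=0, Y=1, X=5, Z=0) weight 1/84
  (W=0, Y=1, X=5, Z=2) weight 1/84
  (W=0, Y=2, X=4, Z=1) weight 1/84
  (W=1, Y=2, X=5, Z=1) weight 1/96
Group by X:
  weight(X=4) = 1/84
  weight(X=5) = 23/672
Total weight = 1/84 + 23/672 = 31/672
P(X=4 | obs) = 1/84 / 31/672 = 8/31
P(X=5 | obs) = 23/672 / 31/672 = 23/31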